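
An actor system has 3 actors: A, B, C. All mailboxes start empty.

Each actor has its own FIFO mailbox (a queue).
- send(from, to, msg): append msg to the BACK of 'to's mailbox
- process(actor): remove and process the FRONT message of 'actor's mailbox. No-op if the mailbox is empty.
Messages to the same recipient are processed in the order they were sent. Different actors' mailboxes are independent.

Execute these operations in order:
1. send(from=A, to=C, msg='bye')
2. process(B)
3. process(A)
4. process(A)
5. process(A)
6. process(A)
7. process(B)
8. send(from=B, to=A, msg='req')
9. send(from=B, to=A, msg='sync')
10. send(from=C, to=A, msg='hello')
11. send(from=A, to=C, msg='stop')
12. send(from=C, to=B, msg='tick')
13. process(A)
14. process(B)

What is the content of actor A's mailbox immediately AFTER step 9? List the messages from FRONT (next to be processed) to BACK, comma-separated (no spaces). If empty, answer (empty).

After 1 (send(from=A, to=C, msg='bye')): A:[] B:[] C:[bye]
After 2 (process(B)): A:[] B:[] C:[bye]
After 3 (process(A)): A:[] B:[] C:[bye]
After 4 (process(A)): A:[] B:[] C:[bye]
After 5 (process(A)): A:[] B:[] C:[bye]
After 6 (process(A)): A:[] B:[] C:[bye]
After 7 (process(B)): A:[] B:[] C:[bye]
After 8 (send(from=B, to=A, msg='req')): A:[req] B:[] C:[bye]
After 9 (send(from=B, to=A, msg='sync')): A:[req,sync] B:[] C:[bye]

req,sync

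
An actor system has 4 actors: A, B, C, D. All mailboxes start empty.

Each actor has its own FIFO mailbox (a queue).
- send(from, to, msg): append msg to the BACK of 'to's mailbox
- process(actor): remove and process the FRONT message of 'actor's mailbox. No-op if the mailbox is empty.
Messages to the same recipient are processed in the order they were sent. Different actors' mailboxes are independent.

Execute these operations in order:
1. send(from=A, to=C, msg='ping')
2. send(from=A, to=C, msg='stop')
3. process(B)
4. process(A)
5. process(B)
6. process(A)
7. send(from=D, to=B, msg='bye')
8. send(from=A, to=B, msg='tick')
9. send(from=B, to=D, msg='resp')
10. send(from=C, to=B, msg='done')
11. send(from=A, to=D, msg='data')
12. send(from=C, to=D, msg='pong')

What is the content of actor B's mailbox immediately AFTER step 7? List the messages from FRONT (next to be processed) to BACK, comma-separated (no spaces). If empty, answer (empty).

After 1 (send(from=A, to=C, msg='ping')): A:[] B:[] C:[ping] D:[]
After 2 (send(from=A, to=C, msg='stop')): A:[] B:[] C:[ping,stop] D:[]
After 3 (process(B)): A:[] B:[] C:[ping,stop] D:[]
After 4 (process(A)): A:[] B:[] C:[ping,stop] D:[]
After 5 (process(B)): A:[] B:[] C:[ping,stop] D:[]
After 6 (process(A)): A:[] B:[] C:[ping,stop] D:[]
After 7 (send(from=D, to=B, msg='bye')): A:[] B:[bye] C:[ping,stop] D:[]

bye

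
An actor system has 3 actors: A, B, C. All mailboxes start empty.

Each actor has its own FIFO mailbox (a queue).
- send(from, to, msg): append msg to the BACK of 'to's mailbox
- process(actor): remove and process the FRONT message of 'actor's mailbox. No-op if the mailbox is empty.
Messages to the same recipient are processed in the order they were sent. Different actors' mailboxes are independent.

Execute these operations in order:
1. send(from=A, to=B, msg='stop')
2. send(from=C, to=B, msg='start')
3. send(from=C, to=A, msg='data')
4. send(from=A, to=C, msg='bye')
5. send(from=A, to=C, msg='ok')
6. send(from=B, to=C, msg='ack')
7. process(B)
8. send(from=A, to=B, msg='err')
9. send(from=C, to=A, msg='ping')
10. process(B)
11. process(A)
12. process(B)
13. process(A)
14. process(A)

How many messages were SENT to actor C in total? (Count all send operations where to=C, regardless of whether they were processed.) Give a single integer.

Answer: 3

Derivation:
After 1 (send(from=A, to=B, msg='stop')): A:[] B:[stop] C:[]
After 2 (send(from=C, to=B, msg='start')): A:[] B:[stop,start] C:[]
After 3 (send(from=C, to=A, msg='data')): A:[data] B:[stop,start] C:[]
After 4 (send(from=A, to=C, msg='bye')): A:[data] B:[stop,start] C:[bye]
After 5 (send(from=A, to=C, msg='ok')): A:[data] B:[stop,start] C:[bye,ok]
After 6 (send(from=B, to=C, msg='ack')): A:[data] B:[stop,start] C:[bye,ok,ack]
After 7 (process(B)): A:[data] B:[start] C:[bye,ok,ack]
After 8 (send(from=A, to=B, msg='err')): A:[data] B:[start,err] C:[bye,ok,ack]
After 9 (send(from=C, to=A, msg='ping')): A:[data,ping] B:[start,err] C:[bye,ok,ack]
After 10 (process(B)): A:[data,ping] B:[err] C:[bye,ok,ack]
After 11 (process(A)): A:[ping] B:[err] C:[bye,ok,ack]
After 12 (process(B)): A:[ping] B:[] C:[bye,ok,ack]
After 13 (process(A)): A:[] B:[] C:[bye,ok,ack]
After 14 (process(A)): A:[] B:[] C:[bye,ok,ack]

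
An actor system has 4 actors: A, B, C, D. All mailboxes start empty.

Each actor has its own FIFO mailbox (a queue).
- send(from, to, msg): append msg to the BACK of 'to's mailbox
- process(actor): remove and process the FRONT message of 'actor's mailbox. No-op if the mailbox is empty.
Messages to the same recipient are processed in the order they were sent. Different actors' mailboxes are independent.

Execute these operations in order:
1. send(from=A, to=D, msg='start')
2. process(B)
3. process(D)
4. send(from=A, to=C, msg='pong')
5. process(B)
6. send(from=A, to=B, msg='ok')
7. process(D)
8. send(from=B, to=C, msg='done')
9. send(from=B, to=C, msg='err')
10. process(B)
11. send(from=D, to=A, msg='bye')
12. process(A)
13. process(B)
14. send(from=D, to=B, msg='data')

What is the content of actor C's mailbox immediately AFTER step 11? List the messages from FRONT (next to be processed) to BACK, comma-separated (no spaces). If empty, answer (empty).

After 1 (send(from=A, to=D, msg='start')): A:[] B:[] C:[] D:[start]
After 2 (process(B)): A:[] B:[] C:[] D:[start]
After 3 (process(D)): A:[] B:[] C:[] D:[]
After 4 (send(from=A, to=C, msg='pong')): A:[] B:[] C:[pong] D:[]
After 5 (process(B)): A:[] B:[] C:[pong] D:[]
After 6 (send(from=A, to=B, msg='ok')): A:[] B:[ok] C:[pong] D:[]
After 7 (process(D)): A:[] B:[ok] C:[pong] D:[]
After 8 (send(from=B, to=C, msg='done')): A:[] B:[ok] C:[pong,done] D:[]
After 9 (send(from=B, to=C, msg='err')): A:[] B:[ok] C:[pong,done,err] D:[]
After 10 (process(B)): A:[] B:[] C:[pong,done,err] D:[]
After 11 (send(from=D, to=A, msg='bye')): A:[bye] B:[] C:[pong,done,err] D:[]

pong,done,err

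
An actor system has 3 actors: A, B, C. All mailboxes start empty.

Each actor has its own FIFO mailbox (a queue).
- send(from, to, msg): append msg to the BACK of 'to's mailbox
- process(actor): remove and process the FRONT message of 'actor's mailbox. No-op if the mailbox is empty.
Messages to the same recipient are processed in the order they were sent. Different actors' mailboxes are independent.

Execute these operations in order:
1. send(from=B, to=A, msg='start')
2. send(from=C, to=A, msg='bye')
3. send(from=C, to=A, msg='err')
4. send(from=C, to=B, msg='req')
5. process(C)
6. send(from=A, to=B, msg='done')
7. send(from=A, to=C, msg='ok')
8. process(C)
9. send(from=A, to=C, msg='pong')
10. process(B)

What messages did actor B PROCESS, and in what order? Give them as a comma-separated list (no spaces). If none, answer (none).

Answer: req

Derivation:
After 1 (send(from=B, to=A, msg='start')): A:[start] B:[] C:[]
After 2 (send(from=C, to=A, msg='bye')): A:[start,bye] B:[] C:[]
After 3 (send(from=C, to=A, msg='err')): A:[start,bye,err] B:[] C:[]
After 4 (send(from=C, to=B, msg='req')): A:[start,bye,err] B:[req] C:[]
After 5 (process(C)): A:[start,bye,err] B:[req] C:[]
After 6 (send(from=A, to=B, msg='done')): A:[start,bye,err] B:[req,done] C:[]
After 7 (send(from=A, to=C, msg='ok')): A:[start,bye,err] B:[req,done] C:[ok]
After 8 (process(C)): A:[start,bye,err] B:[req,done] C:[]
After 9 (send(from=A, to=C, msg='pong')): A:[start,bye,err] B:[req,done] C:[pong]
After 10 (process(B)): A:[start,bye,err] B:[done] C:[pong]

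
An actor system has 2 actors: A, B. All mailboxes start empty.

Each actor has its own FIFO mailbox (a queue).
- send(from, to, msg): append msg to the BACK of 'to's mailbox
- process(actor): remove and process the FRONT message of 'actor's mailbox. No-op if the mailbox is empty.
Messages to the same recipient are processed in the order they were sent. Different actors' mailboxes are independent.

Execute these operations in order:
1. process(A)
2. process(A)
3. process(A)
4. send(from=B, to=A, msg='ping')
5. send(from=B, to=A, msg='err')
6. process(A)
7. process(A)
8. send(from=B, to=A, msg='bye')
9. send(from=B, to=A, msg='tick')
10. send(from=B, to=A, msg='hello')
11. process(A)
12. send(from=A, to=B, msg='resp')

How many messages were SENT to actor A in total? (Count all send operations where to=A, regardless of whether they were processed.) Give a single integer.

Answer: 5

Derivation:
After 1 (process(A)): A:[] B:[]
After 2 (process(A)): A:[] B:[]
After 3 (process(A)): A:[] B:[]
After 4 (send(from=B, to=A, msg='ping')): A:[ping] B:[]
After 5 (send(from=B, to=A, msg='err')): A:[ping,err] B:[]
After 6 (process(A)): A:[err] B:[]
After 7 (process(A)): A:[] B:[]
After 8 (send(from=B, to=A, msg='bye')): A:[bye] B:[]
After 9 (send(from=B, to=A, msg='tick')): A:[bye,tick] B:[]
After 10 (send(from=B, to=A, msg='hello')): A:[bye,tick,hello] B:[]
After 11 (process(A)): A:[tick,hello] B:[]
After 12 (send(from=A, to=B, msg='resp')): A:[tick,hello] B:[resp]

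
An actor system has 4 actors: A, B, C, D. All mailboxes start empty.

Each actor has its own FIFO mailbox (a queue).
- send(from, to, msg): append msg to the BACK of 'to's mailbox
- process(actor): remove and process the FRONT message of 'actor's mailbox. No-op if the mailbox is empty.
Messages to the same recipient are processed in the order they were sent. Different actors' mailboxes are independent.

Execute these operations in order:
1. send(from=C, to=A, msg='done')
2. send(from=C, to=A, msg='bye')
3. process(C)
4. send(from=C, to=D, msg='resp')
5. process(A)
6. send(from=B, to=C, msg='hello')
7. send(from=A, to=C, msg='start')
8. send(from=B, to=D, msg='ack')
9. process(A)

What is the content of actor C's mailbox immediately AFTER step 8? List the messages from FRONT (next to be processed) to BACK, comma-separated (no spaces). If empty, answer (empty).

After 1 (send(from=C, to=A, msg='done')): A:[done] B:[] C:[] D:[]
After 2 (send(from=C, to=A, msg='bye')): A:[done,bye] B:[] C:[] D:[]
After 3 (process(C)): A:[done,bye] B:[] C:[] D:[]
After 4 (send(from=C, to=D, msg='resp')): A:[done,bye] B:[] C:[] D:[resp]
After 5 (process(A)): A:[bye] B:[] C:[] D:[resp]
After 6 (send(from=B, to=C, msg='hello')): A:[bye] B:[] C:[hello] D:[resp]
After 7 (send(from=A, to=C, msg='start')): A:[bye] B:[] C:[hello,start] D:[resp]
After 8 (send(from=B, to=D, msg='ack')): A:[bye] B:[] C:[hello,start] D:[resp,ack]

hello,start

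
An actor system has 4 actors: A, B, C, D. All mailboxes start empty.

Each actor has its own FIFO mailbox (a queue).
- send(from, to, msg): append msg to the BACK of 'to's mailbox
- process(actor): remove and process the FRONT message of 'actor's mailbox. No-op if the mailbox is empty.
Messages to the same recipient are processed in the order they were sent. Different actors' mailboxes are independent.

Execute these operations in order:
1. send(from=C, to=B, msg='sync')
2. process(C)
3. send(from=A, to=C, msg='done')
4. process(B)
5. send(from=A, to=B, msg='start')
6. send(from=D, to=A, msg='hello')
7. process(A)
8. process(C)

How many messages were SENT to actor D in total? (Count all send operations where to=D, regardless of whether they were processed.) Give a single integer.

Answer: 0

Derivation:
After 1 (send(from=C, to=B, msg='sync')): A:[] B:[sync] C:[] D:[]
After 2 (process(C)): A:[] B:[sync] C:[] D:[]
After 3 (send(from=A, to=C, msg='done')): A:[] B:[sync] C:[done] D:[]
After 4 (process(B)): A:[] B:[] C:[done] D:[]
After 5 (send(from=A, to=B, msg='start')): A:[] B:[start] C:[done] D:[]
After 6 (send(from=D, to=A, msg='hello')): A:[hello] B:[start] C:[done] D:[]
After 7 (process(A)): A:[] B:[start] C:[done] D:[]
After 8 (process(C)): A:[] B:[start] C:[] D:[]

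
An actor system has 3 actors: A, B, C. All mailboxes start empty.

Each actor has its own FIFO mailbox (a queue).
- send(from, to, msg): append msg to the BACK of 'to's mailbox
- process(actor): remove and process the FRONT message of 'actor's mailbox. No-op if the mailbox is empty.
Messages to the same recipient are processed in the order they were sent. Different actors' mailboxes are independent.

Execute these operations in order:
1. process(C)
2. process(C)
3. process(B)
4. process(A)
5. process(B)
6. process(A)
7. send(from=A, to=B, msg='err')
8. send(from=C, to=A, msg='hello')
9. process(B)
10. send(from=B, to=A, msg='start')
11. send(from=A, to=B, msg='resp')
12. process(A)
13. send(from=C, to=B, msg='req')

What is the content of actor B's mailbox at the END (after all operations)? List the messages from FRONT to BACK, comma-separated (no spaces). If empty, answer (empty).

Answer: resp,req

Derivation:
After 1 (process(C)): A:[] B:[] C:[]
After 2 (process(C)): A:[] B:[] C:[]
After 3 (process(B)): A:[] B:[] C:[]
After 4 (process(A)): A:[] B:[] C:[]
After 5 (process(B)): A:[] B:[] C:[]
After 6 (process(A)): A:[] B:[] C:[]
After 7 (send(from=A, to=B, msg='err')): A:[] B:[err] C:[]
After 8 (send(from=C, to=A, msg='hello')): A:[hello] B:[err] C:[]
After 9 (process(B)): A:[hello] B:[] C:[]
After 10 (send(from=B, to=A, msg='start')): A:[hello,start] B:[] C:[]
After 11 (send(from=A, to=B, msg='resp')): A:[hello,start] B:[resp] C:[]
After 12 (process(A)): A:[start] B:[resp] C:[]
After 13 (send(from=C, to=B, msg='req')): A:[start] B:[resp,req] C:[]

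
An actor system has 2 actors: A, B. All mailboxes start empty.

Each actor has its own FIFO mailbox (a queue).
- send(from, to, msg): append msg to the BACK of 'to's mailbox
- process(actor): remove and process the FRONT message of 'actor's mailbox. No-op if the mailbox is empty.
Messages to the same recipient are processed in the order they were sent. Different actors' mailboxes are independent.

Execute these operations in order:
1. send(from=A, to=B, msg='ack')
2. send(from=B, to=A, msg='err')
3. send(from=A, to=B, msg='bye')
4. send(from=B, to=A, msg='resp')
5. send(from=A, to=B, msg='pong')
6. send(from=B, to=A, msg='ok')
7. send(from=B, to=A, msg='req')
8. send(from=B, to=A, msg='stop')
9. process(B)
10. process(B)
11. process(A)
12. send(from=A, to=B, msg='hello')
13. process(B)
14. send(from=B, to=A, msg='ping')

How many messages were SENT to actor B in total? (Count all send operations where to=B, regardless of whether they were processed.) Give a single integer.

Answer: 4

Derivation:
After 1 (send(from=A, to=B, msg='ack')): A:[] B:[ack]
After 2 (send(from=B, to=A, msg='err')): A:[err] B:[ack]
After 3 (send(from=A, to=B, msg='bye')): A:[err] B:[ack,bye]
After 4 (send(from=B, to=A, msg='resp')): A:[err,resp] B:[ack,bye]
After 5 (send(from=A, to=B, msg='pong')): A:[err,resp] B:[ack,bye,pong]
After 6 (send(from=B, to=A, msg='ok')): A:[err,resp,ok] B:[ack,bye,pong]
After 7 (send(from=B, to=A, msg='req')): A:[err,resp,ok,req] B:[ack,bye,pong]
After 8 (send(from=B, to=A, msg='stop')): A:[err,resp,ok,req,stop] B:[ack,bye,pong]
After 9 (process(B)): A:[err,resp,ok,req,stop] B:[bye,pong]
After 10 (process(B)): A:[err,resp,ok,req,stop] B:[pong]
After 11 (process(A)): A:[resp,ok,req,stop] B:[pong]
After 12 (send(from=A, to=B, msg='hello')): A:[resp,ok,req,stop] B:[pong,hello]
After 13 (process(B)): A:[resp,ok,req,stop] B:[hello]
After 14 (send(from=B, to=A, msg='ping')): A:[resp,ok,req,stop,ping] B:[hello]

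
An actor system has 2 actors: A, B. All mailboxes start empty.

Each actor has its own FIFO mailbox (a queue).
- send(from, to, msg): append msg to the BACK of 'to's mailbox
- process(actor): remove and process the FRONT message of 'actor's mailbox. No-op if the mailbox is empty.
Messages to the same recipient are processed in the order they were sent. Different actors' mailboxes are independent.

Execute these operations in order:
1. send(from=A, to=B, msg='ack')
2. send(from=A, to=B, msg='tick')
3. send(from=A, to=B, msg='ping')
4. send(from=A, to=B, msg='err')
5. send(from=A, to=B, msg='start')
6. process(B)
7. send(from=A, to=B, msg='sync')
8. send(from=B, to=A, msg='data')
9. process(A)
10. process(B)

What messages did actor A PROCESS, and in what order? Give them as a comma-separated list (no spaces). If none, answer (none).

Answer: data

Derivation:
After 1 (send(from=A, to=B, msg='ack')): A:[] B:[ack]
After 2 (send(from=A, to=B, msg='tick')): A:[] B:[ack,tick]
After 3 (send(from=A, to=B, msg='ping')): A:[] B:[ack,tick,ping]
After 4 (send(from=A, to=B, msg='err')): A:[] B:[ack,tick,ping,err]
After 5 (send(from=A, to=B, msg='start')): A:[] B:[ack,tick,ping,err,start]
After 6 (process(B)): A:[] B:[tick,ping,err,start]
After 7 (send(from=A, to=B, msg='sync')): A:[] B:[tick,ping,err,start,sync]
After 8 (send(from=B, to=A, msg='data')): A:[data] B:[tick,ping,err,start,sync]
After 9 (process(A)): A:[] B:[tick,ping,err,start,sync]
After 10 (process(B)): A:[] B:[ping,err,start,sync]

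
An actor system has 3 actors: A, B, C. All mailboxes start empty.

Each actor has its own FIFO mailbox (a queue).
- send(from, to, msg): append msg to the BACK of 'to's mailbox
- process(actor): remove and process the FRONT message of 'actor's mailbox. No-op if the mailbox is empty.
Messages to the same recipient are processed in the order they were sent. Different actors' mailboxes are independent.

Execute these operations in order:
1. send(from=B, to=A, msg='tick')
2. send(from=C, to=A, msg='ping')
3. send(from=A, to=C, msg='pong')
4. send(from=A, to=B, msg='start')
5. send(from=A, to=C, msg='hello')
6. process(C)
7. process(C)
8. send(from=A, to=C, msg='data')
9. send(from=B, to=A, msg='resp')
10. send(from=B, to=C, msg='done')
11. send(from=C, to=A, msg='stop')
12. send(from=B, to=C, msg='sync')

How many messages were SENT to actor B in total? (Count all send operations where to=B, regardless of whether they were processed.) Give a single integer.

After 1 (send(from=B, to=A, msg='tick')): A:[tick] B:[] C:[]
After 2 (send(from=C, to=A, msg='ping')): A:[tick,ping] B:[] C:[]
After 3 (send(from=A, to=C, msg='pong')): A:[tick,ping] B:[] C:[pong]
After 4 (send(from=A, to=B, msg='start')): A:[tick,ping] B:[start] C:[pong]
After 5 (send(from=A, to=C, msg='hello')): A:[tick,ping] B:[start] C:[pong,hello]
After 6 (process(C)): A:[tick,ping] B:[start] C:[hello]
After 7 (process(C)): A:[tick,ping] B:[start] C:[]
After 8 (send(from=A, to=C, msg='data')): A:[tick,ping] B:[start] C:[data]
After 9 (send(from=B, to=A, msg='resp')): A:[tick,ping,resp] B:[start] C:[data]
After 10 (send(from=B, to=C, msg='done')): A:[tick,ping,resp] B:[start] C:[data,done]
After 11 (send(from=C, to=A, msg='stop')): A:[tick,ping,resp,stop] B:[start] C:[data,done]
After 12 (send(from=B, to=C, msg='sync')): A:[tick,ping,resp,stop] B:[start] C:[data,done,sync]

Answer: 1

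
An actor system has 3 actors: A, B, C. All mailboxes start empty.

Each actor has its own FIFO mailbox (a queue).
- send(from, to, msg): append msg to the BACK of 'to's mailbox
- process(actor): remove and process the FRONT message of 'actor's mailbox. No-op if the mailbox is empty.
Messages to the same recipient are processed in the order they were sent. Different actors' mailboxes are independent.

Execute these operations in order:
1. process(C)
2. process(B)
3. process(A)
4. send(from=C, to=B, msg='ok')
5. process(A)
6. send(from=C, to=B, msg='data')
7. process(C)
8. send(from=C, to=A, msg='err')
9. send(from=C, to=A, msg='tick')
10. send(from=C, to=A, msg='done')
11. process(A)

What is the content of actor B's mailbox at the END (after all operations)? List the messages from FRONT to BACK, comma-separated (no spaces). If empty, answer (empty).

Answer: ok,data

Derivation:
After 1 (process(C)): A:[] B:[] C:[]
After 2 (process(B)): A:[] B:[] C:[]
After 3 (process(A)): A:[] B:[] C:[]
After 4 (send(from=C, to=B, msg='ok')): A:[] B:[ok] C:[]
After 5 (process(A)): A:[] B:[ok] C:[]
After 6 (send(from=C, to=B, msg='data')): A:[] B:[ok,data] C:[]
After 7 (process(C)): A:[] B:[ok,data] C:[]
After 8 (send(from=C, to=A, msg='err')): A:[err] B:[ok,data] C:[]
After 9 (send(from=C, to=A, msg='tick')): A:[err,tick] B:[ok,data] C:[]
After 10 (send(from=C, to=A, msg='done')): A:[err,tick,done] B:[ok,data] C:[]
After 11 (process(A)): A:[tick,done] B:[ok,data] C:[]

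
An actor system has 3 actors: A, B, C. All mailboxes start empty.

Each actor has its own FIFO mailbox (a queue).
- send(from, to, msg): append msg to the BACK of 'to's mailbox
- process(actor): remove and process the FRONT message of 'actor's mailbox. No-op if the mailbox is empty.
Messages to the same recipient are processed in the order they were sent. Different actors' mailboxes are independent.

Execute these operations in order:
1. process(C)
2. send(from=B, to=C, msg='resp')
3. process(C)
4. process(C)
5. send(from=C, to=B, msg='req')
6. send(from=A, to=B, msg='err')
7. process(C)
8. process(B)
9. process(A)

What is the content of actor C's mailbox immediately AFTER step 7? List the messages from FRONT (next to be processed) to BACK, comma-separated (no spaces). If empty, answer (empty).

After 1 (process(C)): A:[] B:[] C:[]
After 2 (send(from=B, to=C, msg='resp')): A:[] B:[] C:[resp]
After 3 (process(C)): A:[] B:[] C:[]
After 4 (process(C)): A:[] B:[] C:[]
After 5 (send(from=C, to=B, msg='req')): A:[] B:[req] C:[]
After 6 (send(from=A, to=B, msg='err')): A:[] B:[req,err] C:[]
After 7 (process(C)): A:[] B:[req,err] C:[]

(empty)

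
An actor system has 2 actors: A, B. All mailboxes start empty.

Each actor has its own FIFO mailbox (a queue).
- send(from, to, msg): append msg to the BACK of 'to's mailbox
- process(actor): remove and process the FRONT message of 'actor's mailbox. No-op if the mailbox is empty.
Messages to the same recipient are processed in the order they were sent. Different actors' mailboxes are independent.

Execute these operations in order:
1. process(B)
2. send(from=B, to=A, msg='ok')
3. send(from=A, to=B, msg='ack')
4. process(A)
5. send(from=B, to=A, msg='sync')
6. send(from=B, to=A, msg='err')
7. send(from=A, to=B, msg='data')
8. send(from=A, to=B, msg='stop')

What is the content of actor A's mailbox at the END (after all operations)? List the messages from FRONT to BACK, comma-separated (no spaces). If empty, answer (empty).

Answer: sync,err

Derivation:
After 1 (process(B)): A:[] B:[]
After 2 (send(from=B, to=A, msg='ok')): A:[ok] B:[]
After 3 (send(from=A, to=B, msg='ack')): A:[ok] B:[ack]
After 4 (process(A)): A:[] B:[ack]
After 5 (send(from=B, to=A, msg='sync')): A:[sync] B:[ack]
After 6 (send(from=B, to=A, msg='err')): A:[sync,err] B:[ack]
After 7 (send(from=A, to=B, msg='data')): A:[sync,err] B:[ack,data]
After 8 (send(from=A, to=B, msg='stop')): A:[sync,err] B:[ack,data,stop]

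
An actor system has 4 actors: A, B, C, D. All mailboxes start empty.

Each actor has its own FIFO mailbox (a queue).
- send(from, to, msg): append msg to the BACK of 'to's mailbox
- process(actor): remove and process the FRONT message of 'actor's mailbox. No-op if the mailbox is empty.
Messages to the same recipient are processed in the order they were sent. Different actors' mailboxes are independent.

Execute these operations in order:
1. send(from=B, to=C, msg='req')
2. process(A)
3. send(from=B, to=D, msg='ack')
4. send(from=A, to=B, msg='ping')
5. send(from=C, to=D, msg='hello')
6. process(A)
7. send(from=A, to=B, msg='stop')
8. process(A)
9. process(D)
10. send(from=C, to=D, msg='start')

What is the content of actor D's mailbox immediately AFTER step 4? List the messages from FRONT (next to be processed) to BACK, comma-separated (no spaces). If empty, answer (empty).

After 1 (send(from=B, to=C, msg='req')): A:[] B:[] C:[req] D:[]
After 2 (process(A)): A:[] B:[] C:[req] D:[]
After 3 (send(from=B, to=D, msg='ack')): A:[] B:[] C:[req] D:[ack]
After 4 (send(from=A, to=B, msg='ping')): A:[] B:[ping] C:[req] D:[ack]

ack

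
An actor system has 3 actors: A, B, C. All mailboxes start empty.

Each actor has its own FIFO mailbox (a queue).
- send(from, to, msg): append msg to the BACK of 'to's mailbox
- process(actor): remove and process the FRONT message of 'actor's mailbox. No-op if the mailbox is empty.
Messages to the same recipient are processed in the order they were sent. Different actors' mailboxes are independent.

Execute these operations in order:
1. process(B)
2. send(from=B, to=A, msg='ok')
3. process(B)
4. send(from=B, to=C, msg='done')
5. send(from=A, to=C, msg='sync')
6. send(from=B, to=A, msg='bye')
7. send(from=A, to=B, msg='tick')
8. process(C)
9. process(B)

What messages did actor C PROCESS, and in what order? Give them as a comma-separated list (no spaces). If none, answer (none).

After 1 (process(B)): A:[] B:[] C:[]
After 2 (send(from=B, to=A, msg='ok')): A:[ok] B:[] C:[]
After 3 (process(B)): A:[ok] B:[] C:[]
After 4 (send(from=B, to=C, msg='done')): A:[ok] B:[] C:[done]
After 5 (send(from=A, to=C, msg='sync')): A:[ok] B:[] C:[done,sync]
After 6 (send(from=B, to=A, msg='bye')): A:[ok,bye] B:[] C:[done,sync]
After 7 (send(from=A, to=B, msg='tick')): A:[ok,bye] B:[tick] C:[done,sync]
After 8 (process(C)): A:[ok,bye] B:[tick] C:[sync]
After 9 (process(B)): A:[ok,bye] B:[] C:[sync]

Answer: done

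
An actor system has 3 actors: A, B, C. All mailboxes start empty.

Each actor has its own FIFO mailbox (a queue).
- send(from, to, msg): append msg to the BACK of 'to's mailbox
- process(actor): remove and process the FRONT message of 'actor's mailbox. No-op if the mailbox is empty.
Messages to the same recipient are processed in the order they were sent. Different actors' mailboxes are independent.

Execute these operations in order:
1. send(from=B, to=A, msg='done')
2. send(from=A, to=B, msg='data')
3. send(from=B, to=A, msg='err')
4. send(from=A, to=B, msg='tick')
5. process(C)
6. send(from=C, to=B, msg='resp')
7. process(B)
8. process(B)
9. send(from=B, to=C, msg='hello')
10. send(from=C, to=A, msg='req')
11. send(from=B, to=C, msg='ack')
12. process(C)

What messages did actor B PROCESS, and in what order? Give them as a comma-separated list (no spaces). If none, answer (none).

After 1 (send(from=B, to=A, msg='done')): A:[done] B:[] C:[]
After 2 (send(from=A, to=B, msg='data')): A:[done] B:[data] C:[]
After 3 (send(from=B, to=A, msg='err')): A:[done,err] B:[data] C:[]
After 4 (send(from=A, to=B, msg='tick')): A:[done,err] B:[data,tick] C:[]
After 5 (process(C)): A:[done,err] B:[data,tick] C:[]
After 6 (send(from=C, to=B, msg='resp')): A:[done,err] B:[data,tick,resp] C:[]
After 7 (process(B)): A:[done,err] B:[tick,resp] C:[]
After 8 (process(B)): A:[done,err] B:[resp] C:[]
After 9 (send(from=B, to=C, msg='hello')): A:[done,err] B:[resp] C:[hello]
After 10 (send(from=C, to=A, msg='req')): A:[done,err,req] B:[resp] C:[hello]
After 11 (send(from=B, to=C, msg='ack')): A:[done,err,req] B:[resp] C:[hello,ack]
After 12 (process(C)): A:[done,err,req] B:[resp] C:[ack]

Answer: data,tick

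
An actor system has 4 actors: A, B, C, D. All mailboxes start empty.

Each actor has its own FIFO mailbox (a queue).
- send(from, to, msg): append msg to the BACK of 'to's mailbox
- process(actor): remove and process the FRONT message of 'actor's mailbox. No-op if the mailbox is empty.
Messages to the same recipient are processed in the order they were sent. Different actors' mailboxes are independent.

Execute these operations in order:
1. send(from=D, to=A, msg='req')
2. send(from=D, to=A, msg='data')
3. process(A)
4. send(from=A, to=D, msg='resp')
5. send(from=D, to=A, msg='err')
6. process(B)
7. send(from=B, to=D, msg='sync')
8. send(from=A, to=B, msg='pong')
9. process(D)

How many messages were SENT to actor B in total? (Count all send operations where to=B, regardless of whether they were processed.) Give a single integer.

Answer: 1

Derivation:
After 1 (send(from=D, to=A, msg='req')): A:[req] B:[] C:[] D:[]
After 2 (send(from=D, to=A, msg='data')): A:[req,data] B:[] C:[] D:[]
After 3 (process(A)): A:[data] B:[] C:[] D:[]
After 4 (send(from=A, to=D, msg='resp')): A:[data] B:[] C:[] D:[resp]
After 5 (send(from=D, to=A, msg='err')): A:[data,err] B:[] C:[] D:[resp]
After 6 (process(B)): A:[data,err] B:[] C:[] D:[resp]
After 7 (send(from=B, to=D, msg='sync')): A:[data,err] B:[] C:[] D:[resp,sync]
After 8 (send(from=A, to=B, msg='pong')): A:[data,err] B:[pong] C:[] D:[resp,sync]
After 9 (process(D)): A:[data,err] B:[pong] C:[] D:[sync]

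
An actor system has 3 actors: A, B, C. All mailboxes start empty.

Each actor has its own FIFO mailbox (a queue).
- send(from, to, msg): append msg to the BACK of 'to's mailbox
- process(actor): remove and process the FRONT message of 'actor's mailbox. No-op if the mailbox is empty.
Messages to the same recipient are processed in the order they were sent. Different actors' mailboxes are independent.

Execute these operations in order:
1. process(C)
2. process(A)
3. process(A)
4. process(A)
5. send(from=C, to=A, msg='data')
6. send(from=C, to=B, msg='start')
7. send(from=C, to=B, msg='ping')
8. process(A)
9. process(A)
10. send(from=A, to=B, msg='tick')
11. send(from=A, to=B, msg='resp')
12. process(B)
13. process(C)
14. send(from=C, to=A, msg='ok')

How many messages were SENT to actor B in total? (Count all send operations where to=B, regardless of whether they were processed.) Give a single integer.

After 1 (process(C)): A:[] B:[] C:[]
After 2 (process(A)): A:[] B:[] C:[]
After 3 (process(A)): A:[] B:[] C:[]
After 4 (process(A)): A:[] B:[] C:[]
After 5 (send(from=C, to=A, msg='data')): A:[data] B:[] C:[]
After 6 (send(from=C, to=B, msg='start')): A:[data] B:[start] C:[]
After 7 (send(from=C, to=B, msg='ping')): A:[data] B:[start,ping] C:[]
After 8 (process(A)): A:[] B:[start,ping] C:[]
After 9 (process(A)): A:[] B:[start,ping] C:[]
After 10 (send(from=A, to=B, msg='tick')): A:[] B:[start,ping,tick] C:[]
After 11 (send(from=A, to=B, msg='resp')): A:[] B:[start,ping,tick,resp] C:[]
After 12 (process(B)): A:[] B:[ping,tick,resp] C:[]
After 13 (process(C)): A:[] B:[ping,tick,resp] C:[]
After 14 (send(from=C, to=A, msg='ok')): A:[ok] B:[ping,tick,resp] C:[]

Answer: 4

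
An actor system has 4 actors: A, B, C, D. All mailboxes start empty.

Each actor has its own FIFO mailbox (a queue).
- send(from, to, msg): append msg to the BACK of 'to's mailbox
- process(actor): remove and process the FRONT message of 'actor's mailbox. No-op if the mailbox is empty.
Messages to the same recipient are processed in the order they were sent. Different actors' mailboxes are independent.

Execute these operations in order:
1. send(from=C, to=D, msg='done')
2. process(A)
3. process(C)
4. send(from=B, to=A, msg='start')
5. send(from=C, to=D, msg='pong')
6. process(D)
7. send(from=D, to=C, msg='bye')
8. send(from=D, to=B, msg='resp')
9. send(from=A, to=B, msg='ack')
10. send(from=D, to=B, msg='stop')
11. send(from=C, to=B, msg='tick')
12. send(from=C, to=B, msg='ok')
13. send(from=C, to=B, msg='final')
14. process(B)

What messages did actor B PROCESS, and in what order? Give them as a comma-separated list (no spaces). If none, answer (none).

After 1 (send(from=C, to=D, msg='done')): A:[] B:[] C:[] D:[done]
After 2 (process(A)): A:[] B:[] C:[] D:[done]
After 3 (process(C)): A:[] B:[] C:[] D:[done]
After 4 (send(from=B, to=A, msg='start')): A:[start] B:[] C:[] D:[done]
After 5 (send(from=C, to=D, msg='pong')): A:[start] B:[] C:[] D:[done,pong]
After 6 (process(D)): A:[start] B:[] C:[] D:[pong]
After 7 (send(from=D, to=C, msg='bye')): A:[start] B:[] C:[bye] D:[pong]
After 8 (send(from=D, to=B, msg='resp')): A:[start] B:[resp] C:[bye] D:[pong]
After 9 (send(from=A, to=B, msg='ack')): A:[start] B:[resp,ack] C:[bye] D:[pong]
After 10 (send(from=D, to=B, msg='stop')): A:[start] B:[resp,ack,stop] C:[bye] D:[pong]
After 11 (send(from=C, to=B, msg='tick')): A:[start] B:[resp,ack,stop,tick] C:[bye] D:[pong]
After 12 (send(from=C, to=B, msg='ok')): A:[start] B:[resp,ack,stop,tick,ok] C:[bye] D:[pong]
After 13 (send(from=C, to=B, msg='final')): A:[start] B:[resp,ack,stop,tick,ok,final] C:[bye] D:[pong]
After 14 (process(B)): A:[start] B:[ack,stop,tick,ok,final] C:[bye] D:[pong]

Answer: resp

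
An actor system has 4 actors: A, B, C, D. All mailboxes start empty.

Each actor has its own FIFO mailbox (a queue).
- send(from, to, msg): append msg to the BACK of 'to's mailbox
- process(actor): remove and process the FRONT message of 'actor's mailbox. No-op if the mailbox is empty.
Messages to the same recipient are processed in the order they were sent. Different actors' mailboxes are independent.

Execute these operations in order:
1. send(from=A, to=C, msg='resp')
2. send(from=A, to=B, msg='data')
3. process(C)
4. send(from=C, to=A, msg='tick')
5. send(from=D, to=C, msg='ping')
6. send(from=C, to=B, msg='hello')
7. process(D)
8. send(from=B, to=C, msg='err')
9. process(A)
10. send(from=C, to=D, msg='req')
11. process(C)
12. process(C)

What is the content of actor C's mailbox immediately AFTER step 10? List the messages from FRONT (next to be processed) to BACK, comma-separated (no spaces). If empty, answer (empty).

After 1 (send(from=A, to=C, msg='resp')): A:[] B:[] C:[resp] D:[]
After 2 (send(from=A, to=B, msg='data')): A:[] B:[data] C:[resp] D:[]
After 3 (process(C)): A:[] B:[data] C:[] D:[]
After 4 (send(from=C, to=A, msg='tick')): A:[tick] B:[data] C:[] D:[]
After 5 (send(from=D, to=C, msg='ping')): A:[tick] B:[data] C:[ping] D:[]
After 6 (send(from=C, to=B, msg='hello')): A:[tick] B:[data,hello] C:[ping] D:[]
After 7 (process(D)): A:[tick] B:[data,hello] C:[ping] D:[]
After 8 (send(from=B, to=C, msg='err')): A:[tick] B:[data,hello] C:[ping,err] D:[]
After 9 (process(A)): A:[] B:[data,hello] C:[ping,err] D:[]
After 10 (send(from=C, to=D, msg='req')): A:[] B:[data,hello] C:[ping,err] D:[req]

ping,err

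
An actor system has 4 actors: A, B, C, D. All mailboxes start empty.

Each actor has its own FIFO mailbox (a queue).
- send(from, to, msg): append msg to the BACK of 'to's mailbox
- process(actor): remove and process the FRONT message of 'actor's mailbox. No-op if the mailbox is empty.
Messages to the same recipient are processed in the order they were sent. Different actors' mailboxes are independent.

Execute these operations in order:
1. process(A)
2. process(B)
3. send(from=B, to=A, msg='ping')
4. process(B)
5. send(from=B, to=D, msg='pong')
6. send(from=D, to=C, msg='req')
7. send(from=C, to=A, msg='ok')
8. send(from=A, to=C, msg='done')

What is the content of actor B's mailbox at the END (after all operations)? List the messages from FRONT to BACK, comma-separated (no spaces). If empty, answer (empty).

Answer: (empty)

Derivation:
After 1 (process(A)): A:[] B:[] C:[] D:[]
After 2 (process(B)): A:[] B:[] C:[] D:[]
After 3 (send(from=B, to=A, msg='ping')): A:[ping] B:[] C:[] D:[]
After 4 (process(B)): A:[ping] B:[] C:[] D:[]
After 5 (send(from=B, to=D, msg='pong')): A:[ping] B:[] C:[] D:[pong]
After 6 (send(from=D, to=C, msg='req')): A:[ping] B:[] C:[req] D:[pong]
After 7 (send(from=C, to=A, msg='ok')): A:[ping,ok] B:[] C:[req] D:[pong]
After 8 (send(from=A, to=C, msg='done')): A:[ping,ok] B:[] C:[req,done] D:[pong]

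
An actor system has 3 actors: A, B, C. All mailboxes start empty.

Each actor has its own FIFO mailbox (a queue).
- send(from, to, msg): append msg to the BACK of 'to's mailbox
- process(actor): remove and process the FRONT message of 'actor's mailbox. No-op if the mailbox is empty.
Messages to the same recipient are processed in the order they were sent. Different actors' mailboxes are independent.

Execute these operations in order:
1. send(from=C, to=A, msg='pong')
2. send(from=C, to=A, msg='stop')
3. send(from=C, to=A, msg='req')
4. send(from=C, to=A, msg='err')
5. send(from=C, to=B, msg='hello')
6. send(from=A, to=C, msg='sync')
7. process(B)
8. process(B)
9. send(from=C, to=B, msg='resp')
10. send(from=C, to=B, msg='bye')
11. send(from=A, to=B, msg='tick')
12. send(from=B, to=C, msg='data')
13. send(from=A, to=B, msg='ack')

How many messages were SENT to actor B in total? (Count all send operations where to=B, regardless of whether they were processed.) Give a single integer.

Answer: 5

Derivation:
After 1 (send(from=C, to=A, msg='pong')): A:[pong] B:[] C:[]
After 2 (send(from=C, to=A, msg='stop')): A:[pong,stop] B:[] C:[]
After 3 (send(from=C, to=A, msg='req')): A:[pong,stop,req] B:[] C:[]
After 4 (send(from=C, to=A, msg='err')): A:[pong,stop,req,err] B:[] C:[]
After 5 (send(from=C, to=B, msg='hello')): A:[pong,stop,req,err] B:[hello] C:[]
After 6 (send(from=A, to=C, msg='sync')): A:[pong,stop,req,err] B:[hello] C:[sync]
After 7 (process(B)): A:[pong,stop,req,err] B:[] C:[sync]
After 8 (process(B)): A:[pong,stop,req,err] B:[] C:[sync]
After 9 (send(from=C, to=B, msg='resp')): A:[pong,stop,req,err] B:[resp] C:[sync]
After 10 (send(from=C, to=B, msg='bye')): A:[pong,stop,req,err] B:[resp,bye] C:[sync]
After 11 (send(from=A, to=B, msg='tick')): A:[pong,stop,req,err] B:[resp,bye,tick] C:[sync]
After 12 (send(from=B, to=C, msg='data')): A:[pong,stop,req,err] B:[resp,bye,tick] C:[sync,data]
After 13 (send(from=A, to=B, msg='ack')): A:[pong,stop,req,err] B:[resp,bye,tick,ack] C:[sync,data]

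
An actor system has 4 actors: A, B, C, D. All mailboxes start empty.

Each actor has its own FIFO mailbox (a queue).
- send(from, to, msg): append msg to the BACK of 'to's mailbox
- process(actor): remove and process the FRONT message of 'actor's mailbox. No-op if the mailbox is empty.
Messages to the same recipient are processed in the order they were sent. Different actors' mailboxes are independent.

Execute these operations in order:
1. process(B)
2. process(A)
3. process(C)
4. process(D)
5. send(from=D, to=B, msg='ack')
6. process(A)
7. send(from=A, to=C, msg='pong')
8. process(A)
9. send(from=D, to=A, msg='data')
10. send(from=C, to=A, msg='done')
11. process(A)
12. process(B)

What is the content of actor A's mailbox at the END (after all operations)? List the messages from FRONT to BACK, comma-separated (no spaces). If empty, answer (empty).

After 1 (process(B)): A:[] B:[] C:[] D:[]
After 2 (process(A)): A:[] B:[] C:[] D:[]
After 3 (process(C)): A:[] B:[] C:[] D:[]
After 4 (process(D)): A:[] B:[] C:[] D:[]
After 5 (send(from=D, to=B, msg='ack')): A:[] B:[ack] C:[] D:[]
After 6 (process(A)): A:[] B:[ack] C:[] D:[]
After 7 (send(from=A, to=C, msg='pong')): A:[] B:[ack] C:[pong] D:[]
After 8 (process(A)): A:[] B:[ack] C:[pong] D:[]
After 9 (send(from=D, to=A, msg='data')): A:[data] B:[ack] C:[pong] D:[]
After 10 (send(from=C, to=A, msg='done')): A:[data,done] B:[ack] C:[pong] D:[]
After 11 (process(A)): A:[done] B:[ack] C:[pong] D:[]
After 12 (process(B)): A:[done] B:[] C:[pong] D:[]

Answer: done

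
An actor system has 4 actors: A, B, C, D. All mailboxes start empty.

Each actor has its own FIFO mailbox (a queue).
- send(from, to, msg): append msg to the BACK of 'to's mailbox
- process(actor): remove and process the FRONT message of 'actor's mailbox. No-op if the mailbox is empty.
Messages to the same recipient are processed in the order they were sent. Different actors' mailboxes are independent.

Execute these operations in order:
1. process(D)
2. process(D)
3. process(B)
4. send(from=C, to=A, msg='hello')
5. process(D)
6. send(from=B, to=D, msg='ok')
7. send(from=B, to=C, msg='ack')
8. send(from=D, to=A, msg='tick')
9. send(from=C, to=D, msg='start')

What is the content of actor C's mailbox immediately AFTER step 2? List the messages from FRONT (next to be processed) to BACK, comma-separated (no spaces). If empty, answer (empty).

After 1 (process(D)): A:[] B:[] C:[] D:[]
After 2 (process(D)): A:[] B:[] C:[] D:[]

(empty)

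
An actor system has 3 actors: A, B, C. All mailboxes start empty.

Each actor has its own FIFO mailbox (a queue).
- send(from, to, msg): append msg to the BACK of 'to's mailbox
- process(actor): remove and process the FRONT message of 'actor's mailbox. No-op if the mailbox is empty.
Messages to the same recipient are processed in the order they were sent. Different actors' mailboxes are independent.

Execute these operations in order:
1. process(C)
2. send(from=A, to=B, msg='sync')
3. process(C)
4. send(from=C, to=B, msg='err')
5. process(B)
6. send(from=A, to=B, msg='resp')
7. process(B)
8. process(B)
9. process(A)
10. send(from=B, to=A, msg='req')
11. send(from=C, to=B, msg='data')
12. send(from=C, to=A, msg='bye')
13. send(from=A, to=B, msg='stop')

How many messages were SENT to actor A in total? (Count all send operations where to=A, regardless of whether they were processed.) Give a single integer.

After 1 (process(C)): A:[] B:[] C:[]
After 2 (send(from=A, to=B, msg='sync')): A:[] B:[sync] C:[]
After 3 (process(C)): A:[] B:[sync] C:[]
After 4 (send(from=C, to=B, msg='err')): A:[] B:[sync,err] C:[]
After 5 (process(B)): A:[] B:[err] C:[]
After 6 (send(from=A, to=B, msg='resp')): A:[] B:[err,resp] C:[]
After 7 (process(B)): A:[] B:[resp] C:[]
After 8 (process(B)): A:[] B:[] C:[]
After 9 (process(A)): A:[] B:[] C:[]
After 10 (send(from=B, to=A, msg='req')): A:[req] B:[] C:[]
After 11 (send(from=C, to=B, msg='data')): A:[req] B:[data] C:[]
After 12 (send(from=C, to=A, msg='bye')): A:[req,bye] B:[data] C:[]
After 13 (send(from=A, to=B, msg='stop')): A:[req,bye] B:[data,stop] C:[]

Answer: 2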